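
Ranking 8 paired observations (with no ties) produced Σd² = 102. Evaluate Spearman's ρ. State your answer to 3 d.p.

-0.214

ρ = 1 − 6Σd² / [n(n²−1)] = 1 − 6×102 / (8×63)
  = 1 − 612/504 = 1 − 1.2143 ≈ -0.214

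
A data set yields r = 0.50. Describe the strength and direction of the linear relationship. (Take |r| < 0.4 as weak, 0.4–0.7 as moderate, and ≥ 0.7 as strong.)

r = 0.50 > 0 so the relationship is positive.
|r| = 0.50, which falls in the moderate range.

moderate positive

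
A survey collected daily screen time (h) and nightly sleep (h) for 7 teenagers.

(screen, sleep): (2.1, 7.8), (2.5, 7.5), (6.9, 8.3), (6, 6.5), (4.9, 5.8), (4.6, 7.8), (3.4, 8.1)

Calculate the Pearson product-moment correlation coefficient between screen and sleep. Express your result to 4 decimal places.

-0.1766

n = 7, Σx = 30.4, Σy = 51.8, Σx² = 151, Σy² = 388.32, Σxy = 223.24
nΣxy − ΣxΣy = 1562.68 − 1574.72 = -12.04
nΣx² − (Σx)² = 1057 − 924.16 = 132.84; nΣy² − (Σy)² = 2718.24 − 2683.24 = 35
r = -12.04 / √(132.84 × 35) = -12.04 / 68.1865 ≈ -0.1766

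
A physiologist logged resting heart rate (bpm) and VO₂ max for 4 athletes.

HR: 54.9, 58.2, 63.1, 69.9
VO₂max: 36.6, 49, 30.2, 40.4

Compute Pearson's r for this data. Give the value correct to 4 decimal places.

n = 4, Σx = 246.1, Σy = 156.2, Σx² = 15268.87, Σy² = 6284.76, Σxy = 9590.72
nΣxy − ΣxΣy = 38362.88 − 38440.82 = -77.94
nΣx² − (Σx)² = 61075.48 − 60565.21 = 510.27; nΣy² − (Σy)² = 25139.04 − 24398.44 = 740.6
r = -77.94 / √(510.27 × 740.6) = -77.94 / 614.7406 ≈ -0.1268

-0.1268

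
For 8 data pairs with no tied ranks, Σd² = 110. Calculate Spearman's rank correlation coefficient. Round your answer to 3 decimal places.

-0.310

ρ = 1 − 6Σd² / [n(n²−1)] = 1 − 6×110 / (8×63)
  = 1 − 660/504 = 1 − 1.3095 ≈ -0.310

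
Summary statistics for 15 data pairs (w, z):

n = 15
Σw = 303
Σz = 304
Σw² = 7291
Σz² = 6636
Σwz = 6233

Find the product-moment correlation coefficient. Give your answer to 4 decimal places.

r = (nΣwz − ΣwΣz) / √[(nΣw² − (Σw)²)(nΣz² − (Σz)²)]
Numerator: 15×6233 − 303×304 = 1383
Denominator: √[(109365 − 91809)(99540 − 92416)] = √[17556 × 7124] = 11183.4227
r = 1383 / 11183.4227 ≈ 0.1237

0.1237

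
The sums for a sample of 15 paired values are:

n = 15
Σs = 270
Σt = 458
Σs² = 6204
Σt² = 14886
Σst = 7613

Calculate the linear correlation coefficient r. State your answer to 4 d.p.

-0.5732

r = (nΣst − ΣsΣt) / √[(nΣs² − (Σs)²)(nΣt² − (Σt)²)]
Numerator: 15×7613 − 270×458 = -9465
Denominator: √[(93060 − 72900)(223290 − 209764)] = √[20160 × 13526] = 16513.1511
r = -9465 / 16513.1511 ≈ -0.5732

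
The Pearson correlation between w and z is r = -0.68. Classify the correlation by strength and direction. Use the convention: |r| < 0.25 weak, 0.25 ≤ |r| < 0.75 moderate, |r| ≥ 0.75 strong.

moderate negative

r = -0.68 < 0 so the relationship is negative.
|r| = 0.68, which falls in the moderate range.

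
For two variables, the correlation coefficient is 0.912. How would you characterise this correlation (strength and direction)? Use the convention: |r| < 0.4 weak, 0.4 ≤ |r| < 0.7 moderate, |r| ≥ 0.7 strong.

r = 0.912 > 0 so the relationship is positive.
|r| = 0.912, which falls in the strong range.

strong positive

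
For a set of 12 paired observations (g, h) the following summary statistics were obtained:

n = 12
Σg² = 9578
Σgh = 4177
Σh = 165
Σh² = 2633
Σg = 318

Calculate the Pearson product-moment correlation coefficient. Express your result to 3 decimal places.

r = (nΣgh − ΣgΣh) / √[(nΣg² − (Σg)²)(nΣh² − (Σh)²)]
Numerator: 12×4177 − 318×165 = -2346
Denominator: √[(114936 − 101124)(31596 − 27225)] = √[13812 × 4371] = 7769.9583
r = -2346 / 7769.9583 ≈ -0.302

-0.302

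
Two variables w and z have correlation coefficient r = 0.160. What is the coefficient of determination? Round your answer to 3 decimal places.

r² = (0.160)² = 0.026

0.026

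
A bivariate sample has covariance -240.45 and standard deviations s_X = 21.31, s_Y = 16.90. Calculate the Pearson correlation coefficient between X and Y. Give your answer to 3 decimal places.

r = Cov(X,Y) / (s_X · s_Y) = -240.45 / (21.31 × 16.90)
  = -240.45 / 360.1390 ≈ -0.668

-0.668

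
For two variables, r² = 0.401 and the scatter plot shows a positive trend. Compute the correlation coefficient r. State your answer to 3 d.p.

|r| = √0.401 = 0.633
The association is positive, so r = 0.633.

0.633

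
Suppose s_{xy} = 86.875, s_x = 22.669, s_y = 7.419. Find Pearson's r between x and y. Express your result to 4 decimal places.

r = Cov(x,y) / (s_x · s_y) = 86.875 / (22.669 × 7.419)
  = 86.875 / 168.1813 ≈ 0.5166

0.5166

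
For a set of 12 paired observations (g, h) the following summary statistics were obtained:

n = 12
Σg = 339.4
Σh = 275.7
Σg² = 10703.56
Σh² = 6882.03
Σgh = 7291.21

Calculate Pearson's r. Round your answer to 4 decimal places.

r = (nΣgh − ΣgΣh) / √[(nΣg² − (Σg)²)(nΣh² − (Σh)²)]
Numerator: 12×7291.21 − 339.4×275.7 = -6078.06
Denominator: √[(128442.72 − 115192.36)(82584.36 − 76010.49)] = √[13250.36 × 6573.87] = 9333.0672
r = -6078.06 / 9333.0672 ≈ -0.6512

-0.6512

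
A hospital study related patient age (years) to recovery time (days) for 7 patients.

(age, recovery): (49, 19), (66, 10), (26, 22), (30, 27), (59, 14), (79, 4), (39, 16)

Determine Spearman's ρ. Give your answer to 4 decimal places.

Rank age: 4, 6, 1, 2, 5, 7, 3
Rank recovery: 5, 2, 6, 7, 3, 1, 4
d = rank(age) − rank(recovery): -1, 4, -5, -5, 2, 6, -1; Σd² = 108
ρ = 1 − 6Σd² / [n(n²−1)] = 1 − 6×108 / (7×48) = 1 − 648/336 ≈ -0.9286

-0.9286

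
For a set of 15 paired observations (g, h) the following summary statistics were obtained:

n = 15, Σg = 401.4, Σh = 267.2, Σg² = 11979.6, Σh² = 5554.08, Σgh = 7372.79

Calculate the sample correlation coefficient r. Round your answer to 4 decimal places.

r = (nΣgh − ΣgΣh) / √[(nΣg² − (Σg)²)(nΣh² − (Σh)²)]
Numerator: 15×7372.79 − 401.4×267.2 = 3337.77
Denominator: √[(179694 − 161121.96)(83311.2 − 71395.84)] = √[18572.04 × 11915.36] = 14875.9048
r = 3337.77 / 14875.9048 ≈ 0.2244

0.2244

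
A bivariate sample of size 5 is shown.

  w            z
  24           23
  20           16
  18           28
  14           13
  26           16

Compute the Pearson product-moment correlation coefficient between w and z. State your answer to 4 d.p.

n = 5, Σw = 102, Σz = 96, Σw² = 2172, Σz² = 1994, Σwz = 1974
nΣwz − ΣwΣz = 9870 − 9792 = 78
nΣw² − (Σw)² = 10860 − 10404 = 456; nΣz² − (Σz)² = 9970 − 9216 = 754
r = 78 / √(456 × 754) = 78 / 586.3651 ≈ 0.1330

0.1330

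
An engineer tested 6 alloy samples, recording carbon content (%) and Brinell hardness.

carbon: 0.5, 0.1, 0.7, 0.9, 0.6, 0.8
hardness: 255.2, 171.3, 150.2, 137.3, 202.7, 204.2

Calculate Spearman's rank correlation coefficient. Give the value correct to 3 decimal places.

Rank carbon: 2, 1, 4, 6, 3, 5
Rank hardness: 6, 3, 2, 1, 4, 5
d = rank(carbon) − rank(hardness): -4, -2, 2, 5, -1, 0; Σd² = 50
ρ = 1 − 6Σd² / [n(n²−1)] = 1 − 6×50 / (6×35) = 1 − 300/210 ≈ -0.429

-0.429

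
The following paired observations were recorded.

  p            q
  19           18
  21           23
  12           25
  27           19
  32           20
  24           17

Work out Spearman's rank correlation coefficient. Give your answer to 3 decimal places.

-0.314

Rank p: 2, 3, 1, 5, 6, 4
Rank q: 2, 5, 6, 3, 4, 1
d = rank(p) − rank(q): 0, -2, -5, 2, 2, 3; Σd² = 46
ρ = 1 − 6Σd² / [n(n²−1)] = 1 − 6×46 / (6×35) = 1 − 276/210 ≈ -0.314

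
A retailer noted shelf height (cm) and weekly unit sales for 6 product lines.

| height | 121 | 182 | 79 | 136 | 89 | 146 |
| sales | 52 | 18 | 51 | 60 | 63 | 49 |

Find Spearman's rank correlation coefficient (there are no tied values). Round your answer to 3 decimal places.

Rank height: 3, 6, 1, 4, 2, 5
Rank sales: 4, 1, 3, 5, 6, 2
d = rank(height) − rank(sales): -1, 5, -2, -1, -4, 3; Σd² = 56
ρ = 1 − 6Σd² / [n(n²−1)] = 1 − 6×56 / (6×35) = 1 − 336/210 ≈ -0.600

-0.600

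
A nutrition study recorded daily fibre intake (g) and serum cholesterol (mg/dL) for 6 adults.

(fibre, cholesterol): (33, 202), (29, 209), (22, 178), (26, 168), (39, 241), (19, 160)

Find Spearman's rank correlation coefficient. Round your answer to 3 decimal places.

0.886

Rank fibre: 5, 4, 2, 3, 6, 1
Rank cholesterol: 4, 5, 3, 2, 6, 1
d = rank(fibre) − rank(cholesterol): 1, -1, -1, 1, 0, 0; Σd² = 4
ρ = 1 − 6Σd² / [n(n²−1)] = 1 − 6×4 / (6×35) = 1 − 24/210 ≈ 0.886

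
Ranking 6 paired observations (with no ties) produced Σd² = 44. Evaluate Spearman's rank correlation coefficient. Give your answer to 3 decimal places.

-0.257

ρ = 1 − 6Σd² / [n(n²−1)] = 1 − 6×44 / (6×35)
  = 1 − 264/210 = 1 − 1.2571 ≈ -0.257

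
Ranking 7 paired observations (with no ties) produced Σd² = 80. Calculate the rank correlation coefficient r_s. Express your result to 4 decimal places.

-0.4286

ρ = 1 − 6Σd² / [n(n²−1)] = 1 − 6×80 / (7×48)
  = 1 − 480/336 = 1 − 1.42857 ≈ -0.4286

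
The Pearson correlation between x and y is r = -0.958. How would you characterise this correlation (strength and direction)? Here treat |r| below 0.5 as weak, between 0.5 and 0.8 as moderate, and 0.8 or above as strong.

r = -0.958 < 0 so the relationship is negative.
|r| = 0.958, which falls in the strong range.

strong negative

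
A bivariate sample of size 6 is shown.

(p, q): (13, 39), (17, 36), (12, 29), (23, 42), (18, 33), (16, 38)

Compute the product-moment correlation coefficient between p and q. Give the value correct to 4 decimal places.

0.5990

n = 6, Σp = 99, Σq = 217, Σp² = 1711, Σq² = 7955, Σpq = 3635
nΣpq − ΣpΣq = 21810 − 21483 = 327
nΣp² − (Σp)² = 10266 − 9801 = 465; nΣq² − (Σq)² = 47730 − 47089 = 641
r = 327 / √(465 × 641) = 327 / 545.9533 ≈ 0.5990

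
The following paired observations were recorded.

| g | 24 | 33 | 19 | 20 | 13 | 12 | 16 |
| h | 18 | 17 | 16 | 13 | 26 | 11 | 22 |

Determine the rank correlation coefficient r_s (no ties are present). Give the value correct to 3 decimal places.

Rank g: 6, 7, 4, 5, 2, 1, 3
Rank h: 5, 4, 3, 2, 7, 1, 6
d = rank(g) − rank(h): 1, 3, 1, 3, -5, 0, -3; Σd² = 54
ρ = 1 − 6Σd² / [n(n²−1)] = 1 − 6×54 / (7×48) = 1 − 324/336 ≈ 0.036

0.036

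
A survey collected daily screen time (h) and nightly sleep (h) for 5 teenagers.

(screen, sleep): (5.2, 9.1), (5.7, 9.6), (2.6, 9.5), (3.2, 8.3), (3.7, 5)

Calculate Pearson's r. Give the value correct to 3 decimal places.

0.245

n = 5, Σx = 20.4, Σy = 41.5, Σx² = 90.22, Σy² = 359.11, Σxy = 171.8
nΣxy − ΣxΣy = 859 − 846.6 = 12.4
nΣx² − (Σx)² = 451.1 − 416.16 = 34.94; nΣy² − (Σy)² = 1795.55 − 1722.25 = 73.3
r = 12.4 / √(34.94 × 73.3) = 12.4 / 50.6073 ≈ 0.245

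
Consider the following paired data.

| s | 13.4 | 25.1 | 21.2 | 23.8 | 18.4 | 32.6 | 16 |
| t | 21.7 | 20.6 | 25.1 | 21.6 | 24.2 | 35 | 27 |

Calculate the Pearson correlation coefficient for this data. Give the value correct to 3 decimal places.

0.555

n = 7, Σs = 150.5, Σt = 175.2, Σs² = 3482.77, Σt² = 4531.46, Σst = 3872.32
nΣst − ΣsΣt = 27106.24 − 26367.6 = 738.64
nΣs² − (Σs)² = 24379.39 − 22650.25 = 1729.14; nΣt² − (Σt)² = 31720.22 − 30695.04 = 1025.18
r = 738.64 / √(1729.14 × 1025.18) = 738.64 / 1331.4202 ≈ 0.555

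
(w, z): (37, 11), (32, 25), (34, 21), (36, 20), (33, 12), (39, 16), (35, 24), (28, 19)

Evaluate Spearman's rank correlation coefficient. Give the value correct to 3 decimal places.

Rank w: 7, 2, 4, 6, 3, 8, 5, 1
Rank z: 1, 8, 6, 5, 2, 3, 7, 4
d = rank(w) − rank(z): 6, -6, -2, 1, 1, 5, -2, -3; Σd² = 116
ρ = 1 − 6Σd² / [n(n²−1)] = 1 − 6×116 / (8×63) = 1 − 696/504 ≈ -0.381

-0.381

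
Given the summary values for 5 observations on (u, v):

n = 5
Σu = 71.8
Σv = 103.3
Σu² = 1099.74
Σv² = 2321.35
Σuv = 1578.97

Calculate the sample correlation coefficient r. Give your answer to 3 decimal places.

0.843

r = (nΣuv − ΣuΣv) / √[(nΣu² − (Σu)²)(nΣv² − (Σv)²)]
Numerator: 5×1578.97 − 71.8×103.3 = 477.91
Denominator: √[(5498.7 − 5155.24)(11606.75 − 10670.89)] = √[343.46 × 935.86] = 566.9484
r = 477.91 / 566.9484 ≈ 0.843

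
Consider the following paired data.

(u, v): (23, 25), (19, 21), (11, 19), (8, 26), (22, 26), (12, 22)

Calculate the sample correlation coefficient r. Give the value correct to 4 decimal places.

0.2835

n = 6, Σu = 95, Σv = 139, Σu² = 1703, Σv² = 3263, Σuv = 2227
nΣuv − ΣuΣv = 13362 − 13205 = 157
nΣu² − (Σu)² = 10218 − 9025 = 1193; nΣv² − (Σv)² = 19578 − 19321 = 257
r = 157 / √(1193 × 257) = 157 / 553.7156 ≈ 0.2835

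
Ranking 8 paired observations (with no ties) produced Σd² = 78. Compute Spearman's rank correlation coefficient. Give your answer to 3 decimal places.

ρ = 1 − 6Σd² / [n(n²−1)] = 1 − 6×78 / (8×63)
  = 1 − 468/504 = 1 − 0.9286 ≈ 0.071

0.071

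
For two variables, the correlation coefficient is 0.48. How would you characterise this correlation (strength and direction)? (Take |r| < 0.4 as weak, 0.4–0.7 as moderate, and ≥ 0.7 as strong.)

r = 0.48 > 0 so the relationship is positive.
|r| = 0.48, which falls in the moderate range.

moderate positive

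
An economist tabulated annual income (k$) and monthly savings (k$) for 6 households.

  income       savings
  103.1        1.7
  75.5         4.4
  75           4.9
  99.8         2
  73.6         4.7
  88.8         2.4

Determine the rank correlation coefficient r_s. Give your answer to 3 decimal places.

-0.943

Rank income: 6, 3, 2, 5, 1, 4
Rank savings: 1, 4, 6, 2, 5, 3
d = rank(income) − rank(savings): 5, -1, -4, 3, -4, 1; Σd² = 68
ρ = 1 − 6Σd² / [n(n²−1)] = 1 − 6×68 / (6×35) = 1 − 408/210 ≈ -0.943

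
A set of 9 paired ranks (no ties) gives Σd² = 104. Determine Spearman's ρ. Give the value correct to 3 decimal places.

0.133

ρ = 1 − 6Σd² / [n(n²−1)] = 1 − 6×104 / (9×80)
  = 1 − 624/720 = 1 − 0.8667 ≈ 0.133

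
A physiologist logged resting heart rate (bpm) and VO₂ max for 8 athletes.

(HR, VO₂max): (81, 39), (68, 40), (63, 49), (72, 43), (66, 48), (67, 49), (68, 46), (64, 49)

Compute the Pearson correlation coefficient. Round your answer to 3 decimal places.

n = 8, Σx = 549, Σy = 363, Σx² = 37903, Σy² = 16593, Σxy = 24777
nΣxy − ΣxΣy = 198216 − 199287 = -1071
nΣx² − (Σx)² = 303224 − 301401 = 1823; nΣy² − (Σy)² = 132744 − 131769 = 975
r = -1071 / √(1823 × 975) = -1071 / 1333.2010 ≈ -0.803

-0.803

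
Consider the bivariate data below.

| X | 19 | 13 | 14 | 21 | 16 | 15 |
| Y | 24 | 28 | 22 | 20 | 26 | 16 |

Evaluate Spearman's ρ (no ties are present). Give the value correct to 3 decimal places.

-0.371

Rank X: 5, 1, 2, 6, 4, 3
Rank Y: 4, 6, 3, 2, 5, 1
d = rank(X) − rank(Y): 1, -5, -1, 4, -1, 2; Σd² = 48
ρ = 1 − 6Σd² / [n(n²−1)] = 1 − 6×48 / (6×35) = 1 − 288/210 ≈ -0.371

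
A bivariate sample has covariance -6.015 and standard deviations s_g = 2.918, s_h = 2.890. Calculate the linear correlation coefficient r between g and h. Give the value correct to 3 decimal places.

r = Cov(g,h) / (s_g · s_h) = -6.015 / (2.918 × 2.890)
  = -6.015 / 8.4330 ≈ -0.713

-0.713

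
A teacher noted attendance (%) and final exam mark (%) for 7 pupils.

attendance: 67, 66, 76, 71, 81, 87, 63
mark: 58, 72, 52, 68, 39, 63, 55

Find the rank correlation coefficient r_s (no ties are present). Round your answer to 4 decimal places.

-0.2857

Rank attendance: 3, 2, 5, 4, 6, 7, 1
Rank mark: 4, 7, 2, 6, 1, 5, 3
d = rank(attendance) − rank(mark): -1, -5, 3, -2, 5, 2, -2; Σd² = 72
ρ = 1 − 6Σd² / [n(n²−1)] = 1 − 6×72 / (7×48) = 1 − 432/336 ≈ -0.2857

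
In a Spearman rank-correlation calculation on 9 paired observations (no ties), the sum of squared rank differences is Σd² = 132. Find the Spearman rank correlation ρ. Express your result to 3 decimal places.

-0.100

ρ = 1 − 6Σd² / [n(n²−1)] = 1 − 6×132 / (9×80)
  = 1 − 792/720 = 1 − 1.1000 ≈ -0.100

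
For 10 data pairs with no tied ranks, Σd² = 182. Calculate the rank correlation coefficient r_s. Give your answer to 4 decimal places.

-0.1030

ρ = 1 − 6Σd² / [n(n²−1)] = 1 − 6×182 / (10×99)
  = 1 − 1092/990 = 1 − 1.10303 ≈ -0.1030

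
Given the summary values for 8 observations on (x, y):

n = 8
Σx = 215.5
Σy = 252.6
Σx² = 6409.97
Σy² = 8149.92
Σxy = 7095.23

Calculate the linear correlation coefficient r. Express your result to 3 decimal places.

r = (nΣxy − ΣxΣy) / √[(nΣx² − (Σx)²)(nΣy² − (Σy)²)]
Numerator: 8×7095.23 − 215.5×252.6 = 2326.54
Denominator: √[(51279.76 − 46440.25)(65199.36 − 63806.76)] = √[4839.51 × 1392.6] = 2596.0550
r = 2326.54 / 2596.0550 ≈ 0.896

0.896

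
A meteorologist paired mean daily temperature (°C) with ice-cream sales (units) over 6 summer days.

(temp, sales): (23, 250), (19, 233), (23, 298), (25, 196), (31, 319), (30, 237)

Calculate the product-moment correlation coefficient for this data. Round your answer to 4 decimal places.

0.3370

n = 6, Σx = 151, Σy = 1533, Σx² = 3905, Σy² = 401939, Σxy = 38930
nΣxy − ΣxΣy = 233580 − 231483 = 2097
nΣx² − (Σx)² = 23430 − 22801 = 629; nΣy² − (Σy)² = 2411634 − 2350089 = 61545
r = 2097 / √(629 × 61545) = 2097 / 6221.8811 ≈ 0.3370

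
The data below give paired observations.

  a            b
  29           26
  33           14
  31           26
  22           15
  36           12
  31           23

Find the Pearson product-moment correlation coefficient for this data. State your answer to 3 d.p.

n = 6, Σa = 182, Σb = 116, Σa² = 5632, Σb² = 2446, Σab = 3497
nΣab − ΣaΣb = 20982 − 21112 = -130
nΣa² − (Σa)² = 33792 − 33124 = 668; nΣb² − (Σb)² = 14676 − 13456 = 1220
r = -130 / √(668 × 1220) = -130 / 902.7514 ≈ -0.144

-0.144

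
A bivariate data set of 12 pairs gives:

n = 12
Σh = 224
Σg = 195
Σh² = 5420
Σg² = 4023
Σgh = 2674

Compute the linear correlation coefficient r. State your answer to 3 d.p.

r = (nΣgh − ΣgΣh) / √[(nΣg² − (Σg)²)(nΣh² − (Σh)²)]
Numerator: 12×2674 − 195×224 = -11592
Denominator: √[(48276 − 38025)(65040 − 50176)] = √[10251 × 14864] = 12343.8594
r = -11592 / 12343.8594 ≈ -0.939

-0.939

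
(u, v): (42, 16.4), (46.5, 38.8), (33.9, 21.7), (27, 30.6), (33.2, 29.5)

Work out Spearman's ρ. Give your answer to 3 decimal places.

Rank u: 4, 5, 3, 1, 2
Rank v: 1, 5, 2, 4, 3
d = rank(u) − rank(v): 3, 0, 1, -3, -1; Σd² = 20
ρ = 1 − 6Σd² / [n(n²−1)] = 1 − 6×20 / (5×24) = 1 − 120/120 ≈ 0.000

0.000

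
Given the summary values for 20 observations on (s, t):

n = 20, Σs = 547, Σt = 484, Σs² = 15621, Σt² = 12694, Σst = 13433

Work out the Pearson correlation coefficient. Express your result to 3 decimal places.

0.243

r = (nΣst − ΣsΣt) / √[(nΣs² − (Σs)²)(nΣt² − (Σt)²)]
Numerator: 20×13433 − 547×484 = 3912
Denominator: √[(312420 − 299209)(253880 − 234256)] = √[13211 × 19624] = 16101.3249
r = 3912 / 16101.3249 ≈ 0.243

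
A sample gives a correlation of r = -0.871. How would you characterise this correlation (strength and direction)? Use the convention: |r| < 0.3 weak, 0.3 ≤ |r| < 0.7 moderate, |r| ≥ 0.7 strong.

r = -0.871 < 0 so the relationship is negative.
|r| = 0.871, which falls in the strong range.

strong negative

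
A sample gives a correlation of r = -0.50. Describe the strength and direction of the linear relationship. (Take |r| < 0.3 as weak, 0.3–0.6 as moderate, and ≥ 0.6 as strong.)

moderate negative

r = -0.50 < 0 so the relationship is negative.
|r| = 0.50, which falls in the moderate range.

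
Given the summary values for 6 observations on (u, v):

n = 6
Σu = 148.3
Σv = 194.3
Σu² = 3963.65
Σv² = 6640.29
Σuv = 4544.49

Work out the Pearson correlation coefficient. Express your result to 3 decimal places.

r = (nΣuv − ΣuΣv) / √[(nΣu² − (Σu)²)(nΣv² − (Σv)²)]
Numerator: 6×4544.49 − 148.3×194.3 = -1547.75
Denominator: √[(23781.9 − 21992.89)(39841.74 − 37752.49)] = √[1789.01 × 2089.25] = 1933.3104
r = -1547.75 / 1933.3104 ≈ -0.801

-0.801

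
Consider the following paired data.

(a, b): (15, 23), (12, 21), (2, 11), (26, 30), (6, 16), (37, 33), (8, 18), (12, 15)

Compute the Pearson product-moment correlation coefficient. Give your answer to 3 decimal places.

n = 8, Σa = 118, Σb = 167, Σa² = 2662, Σb² = 3885, Σab = 3040
nΣab − ΣaΣb = 24320 − 19706 = 4614
nΣa² − (Σa)² = 21296 − 13924 = 7372; nΣb² − (Σb)² = 31080 − 27889 = 3191
r = 4614 / √(7372 × 3191) = 4614 / 4850.1600 ≈ 0.951

0.951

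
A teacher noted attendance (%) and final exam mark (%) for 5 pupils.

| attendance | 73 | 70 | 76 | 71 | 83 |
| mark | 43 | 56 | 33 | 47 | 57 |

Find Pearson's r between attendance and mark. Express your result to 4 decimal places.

0.1420

n = 5, Σx = 373, Σy = 236, Σx² = 27935, Σy² = 11532, Σxy = 17635
nΣxy − ΣxΣy = 88175 − 88028 = 147
nΣx² − (Σx)² = 139675 − 139129 = 546; nΣy² − (Σy)² = 57660 − 55696 = 1964
r = 147 / √(546 × 1964) = 147 / 1035.5404 ≈ 0.1420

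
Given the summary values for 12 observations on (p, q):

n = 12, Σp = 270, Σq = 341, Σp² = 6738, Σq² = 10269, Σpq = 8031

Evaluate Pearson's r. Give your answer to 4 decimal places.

r = (nΣpq − ΣpΣq) / √[(nΣp² − (Σp)²)(nΣq² − (Σq)²)]
Numerator: 12×8031 − 270×341 = 4302
Denominator: √[(80856 − 72900)(123228 − 116281)] = √[7956 × 6947] = 7434.4019
r = 4302 / 7434.4019 ≈ 0.5787

0.5787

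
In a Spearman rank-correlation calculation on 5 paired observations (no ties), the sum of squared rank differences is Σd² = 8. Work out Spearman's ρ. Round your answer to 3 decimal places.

0.600

ρ = 1 − 6Σd² / [n(n²−1)] = 1 − 6×8 / (5×24)
  = 1 − 48/120 = 1 − 0.4000 ≈ 0.600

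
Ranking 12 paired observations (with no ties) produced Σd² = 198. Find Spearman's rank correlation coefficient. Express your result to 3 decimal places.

0.308

ρ = 1 − 6Σd² / [n(n²−1)] = 1 − 6×198 / (12×143)
  = 1 − 1188/1716 = 1 − 0.6923 ≈ 0.308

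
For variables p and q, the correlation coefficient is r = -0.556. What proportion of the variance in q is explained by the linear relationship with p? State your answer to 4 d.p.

r² = (-0.556)² = 0.3091

0.3091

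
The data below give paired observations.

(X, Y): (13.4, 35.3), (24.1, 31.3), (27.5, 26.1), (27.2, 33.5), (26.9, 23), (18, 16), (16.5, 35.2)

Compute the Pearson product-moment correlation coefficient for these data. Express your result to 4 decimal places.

n = 7, ΣX = 153.6, ΣY = 200.4, ΣX² = 3576.32, ΣY² = 6053.28, ΣXY = 4343.8
nΣXY − ΣXΣY = 30406.6 − 30781.44 = -374.84
nΣX² − (ΣX)² = 25034.24 − 23592.96 = 1441.28; nΣY² − (ΣY)² = 42372.96 − 40160.16 = 2212.8
r = -374.84 / √(1441.28 × 2212.8) = -374.84 / 1785.8512 ≈ -0.2099

-0.2099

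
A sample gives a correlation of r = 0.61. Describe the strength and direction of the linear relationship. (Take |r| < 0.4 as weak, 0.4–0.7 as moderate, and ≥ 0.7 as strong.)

moderate positive

r = 0.61 > 0 so the relationship is positive.
|r| = 0.61, which falls in the moderate range.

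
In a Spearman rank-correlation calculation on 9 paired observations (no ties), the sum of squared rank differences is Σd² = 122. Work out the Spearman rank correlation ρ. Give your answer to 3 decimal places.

-0.017

ρ = 1 − 6Σd² / [n(n²−1)] = 1 − 6×122 / (9×80)
  = 1 − 732/720 = 1 − 1.0167 ≈ -0.017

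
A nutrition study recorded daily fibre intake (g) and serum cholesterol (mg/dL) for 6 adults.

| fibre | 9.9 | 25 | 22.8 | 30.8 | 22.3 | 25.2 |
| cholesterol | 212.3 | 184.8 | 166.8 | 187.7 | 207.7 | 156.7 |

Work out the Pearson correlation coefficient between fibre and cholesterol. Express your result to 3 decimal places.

n = 6, Σx = 136, Σy = 1116, Σx² = 3323.82, Σy² = 209970.04, Σxy = 24886.52
nΣxy − ΣxΣy = 149319.12 − 151776 = -2456.88
nΣx² − (Σx)² = 19942.92 − 18496 = 1446.92; nΣy² − (Σy)² = 1259820.24 − 1245456 = 14364.24
r = -2456.88 / √(1446.92 × 14364.24) = -2456.88 / 4558.9370 ≈ -0.539

-0.539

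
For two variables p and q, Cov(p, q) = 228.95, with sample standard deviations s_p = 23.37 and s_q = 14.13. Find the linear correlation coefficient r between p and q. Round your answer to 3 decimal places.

0.693

r = Cov(p,q) / (s_p · s_q) = 228.95 / (23.37 × 14.13)
  = 228.95 / 330.2181 ≈ 0.693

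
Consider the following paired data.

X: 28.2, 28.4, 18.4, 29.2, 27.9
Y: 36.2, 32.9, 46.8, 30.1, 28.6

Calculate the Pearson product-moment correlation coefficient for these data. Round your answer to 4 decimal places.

-0.9163

n = 5, ΣX = 132.1, ΣY = 174.6, ΣX² = 3571.41, ΣY² = 6307.06, ΣXY = 4493.18
nΣXY − ΣXΣY = 22465.9 − 23064.66 = -598.76
nΣX² − (ΣX)² = 17857.05 − 17450.41 = 406.64; nΣY² − (ΣY)² = 31535.3 − 30485.16 = 1050.14
r = -598.76 / √(406.64 × 1050.14) = -598.76 / 653.4745 ≈ -0.9163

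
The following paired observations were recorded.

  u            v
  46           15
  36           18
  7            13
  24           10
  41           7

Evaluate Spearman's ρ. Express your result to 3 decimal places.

Rank u: 5, 3, 1, 2, 4
Rank v: 4, 5, 3, 2, 1
d = rank(u) − rank(v): 1, -2, -2, 0, 3; Σd² = 18
ρ = 1 − 6Σd² / [n(n²−1)] = 1 − 6×18 / (5×24) = 1 − 108/120 ≈ 0.100

0.100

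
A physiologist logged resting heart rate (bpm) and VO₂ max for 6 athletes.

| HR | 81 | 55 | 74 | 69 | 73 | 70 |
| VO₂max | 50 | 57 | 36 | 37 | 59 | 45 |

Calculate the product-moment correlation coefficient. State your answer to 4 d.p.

-0.2747

n = 6, Σx = 422, Σy = 284, Σx² = 30052, Σy² = 13920, Σxy = 19859
nΣxy − ΣxΣy = 119154 − 119848 = -694
nΣx² − (Σx)² = 180312 − 178084 = 2228; nΣy² − (Σy)² = 83520 − 80656 = 2864
r = -694 / √(2228 × 2864) = -694 / 2526.0625 ≈ -0.2747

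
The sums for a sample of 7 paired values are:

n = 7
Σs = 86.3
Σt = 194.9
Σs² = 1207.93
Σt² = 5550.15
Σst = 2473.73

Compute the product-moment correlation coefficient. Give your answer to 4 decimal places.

0.5315

r = (nΣst − ΣsΣt) / √[(nΣs² − (Σs)²)(nΣt² − (Σt)²)]
Numerator: 7×2473.73 − 86.3×194.9 = 496.24
Denominator: √[(8455.51 − 7447.69)(38851.05 − 37986.01)] = √[1007.82 × 865.04] = 933.7048
r = 496.24 / 933.7048 ≈ 0.5315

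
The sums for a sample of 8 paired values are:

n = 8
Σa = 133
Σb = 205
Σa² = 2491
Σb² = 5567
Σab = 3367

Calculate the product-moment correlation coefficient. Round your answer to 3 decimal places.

r = (nΣab − ΣaΣb) / √[(nΣa² − (Σa)²)(nΣb² − (Σb)²)]
Numerator: 8×3367 − 133×205 = -329
Denominator: √[(19928 − 17689)(44536 − 42025)] = √[2239 × 2511] = 2371.1029
r = -329 / 2371.1029 ≈ -0.139

-0.139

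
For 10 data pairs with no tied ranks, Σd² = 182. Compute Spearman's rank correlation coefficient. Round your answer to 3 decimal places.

-0.103

ρ = 1 − 6Σd² / [n(n²−1)] = 1 − 6×182 / (10×99)
  = 1 − 1092/990 = 1 − 1.1030 ≈ -0.103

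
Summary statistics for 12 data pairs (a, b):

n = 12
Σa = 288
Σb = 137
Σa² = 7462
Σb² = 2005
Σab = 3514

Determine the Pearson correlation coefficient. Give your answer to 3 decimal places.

r = (nΣab − ΣaΣb) / √[(nΣa² − (Σa)²)(nΣb² − (Σb)²)]
Numerator: 12×3514 − 288×137 = 2712
Denominator: √[(89544 − 82944)(24060 − 18769)] = √[6600 × 5291] = 5909.3654
r = 2712 / 5909.3654 ≈ 0.459

0.459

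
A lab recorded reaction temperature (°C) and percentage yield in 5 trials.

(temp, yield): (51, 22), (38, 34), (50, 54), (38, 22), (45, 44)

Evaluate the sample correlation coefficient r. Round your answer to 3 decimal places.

0.330

n = 5, Σx = 222, Σy = 176, Σx² = 10014, Σy² = 6976, Σxy = 7930
nΣxy − ΣxΣy = 39650 − 39072 = 578
nΣx² − (Σx)² = 50070 − 49284 = 786; nΣy² − (Σy)² = 34880 − 30976 = 3904
r = 578 / √(786 × 3904) = 578 / 1751.7260 ≈ 0.330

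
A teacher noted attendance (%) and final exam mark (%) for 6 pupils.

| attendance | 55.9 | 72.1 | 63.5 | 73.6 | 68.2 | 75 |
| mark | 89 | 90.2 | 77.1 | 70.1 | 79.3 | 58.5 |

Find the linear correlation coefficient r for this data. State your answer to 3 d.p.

-0.598

n = 6, Σx = 408.3, Σy = 464.2, Σx² = 28048.67, Σy² = 36626.2, Σxy = 31329.49
nΣxy − ΣxΣy = 187976.94 − 189532.86 = -1555.92
nΣx² − (Σx)² = 168292.02 − 166708.89 = 1583.13; nΣy² − (Σy)² = 219757.2 − 215481.64 = 4275.56
r = -1555.92 / √(1583.13 × 4275.56) = -1555.92 / 2601.6855 ≈ -0.598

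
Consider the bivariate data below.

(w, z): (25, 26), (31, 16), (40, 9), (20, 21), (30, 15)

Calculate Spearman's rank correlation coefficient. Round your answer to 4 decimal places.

-0.8000

Rank w: 2, 4, 5, 1, 3
Rank z: 5, 3, 1, 4, 2
d = rank(w) − rank(z): -3, 1, 4, -3, 1; Σd² = 36
ρ = 1 − 6Σd² / [n(n²−1)] = 1 − 6×36 / (5×24) = 1 − 216/120 ≈ -0.8000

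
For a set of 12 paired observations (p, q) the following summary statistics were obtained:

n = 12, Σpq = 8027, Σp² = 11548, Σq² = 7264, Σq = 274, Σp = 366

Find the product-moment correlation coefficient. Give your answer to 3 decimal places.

-0.530

r = (nΣpq − ΣpΣq) / √[(nΣp² − (Σp)²)(nΣq² − (Σq)²)]
Numerator: 12×8027 − 366×274 = -3960
Denominator: √[(138576 − 133956)(87168 − 75076)] = √[4620 × 12092] = 7474.2919
r = -3960 / 7474.2919 ≈ -0.530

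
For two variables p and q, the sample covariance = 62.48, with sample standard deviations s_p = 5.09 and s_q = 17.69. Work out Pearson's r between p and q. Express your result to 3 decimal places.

0.694

r = Cov(p,q) / (s_p · s_q) = 62.48 / (5.09 × 17.69)
  = 62.48 / 90.0421 ≈ 0.694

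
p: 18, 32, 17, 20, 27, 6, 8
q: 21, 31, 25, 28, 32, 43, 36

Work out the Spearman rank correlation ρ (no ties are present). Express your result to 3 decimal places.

Rank p: 4, 7, 3, 5, 6, 1, 2
Rank q: 1, 4, 2, 3, 5, 7, 6
d = rank(p) − rank(q): 3, 3, 1, 2, 1, -6, -4; Σd² = 76
ρ = 1 − 6Σd² / [n(n²−1)] = 1 − 6×76 / (7×48) = 1 − 456/336 ≈ -0.357

-0.357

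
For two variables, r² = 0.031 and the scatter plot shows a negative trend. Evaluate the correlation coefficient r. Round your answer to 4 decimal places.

-0.1761

|r| = √0.031 = 0.1761
The association is negative, so r = −0.1761.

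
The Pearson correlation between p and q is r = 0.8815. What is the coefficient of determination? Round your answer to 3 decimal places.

0.777

r² = (0.8815)² = 0.777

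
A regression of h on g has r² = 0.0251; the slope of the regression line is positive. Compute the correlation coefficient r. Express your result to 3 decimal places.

0.158

|r| = √0.0251 = 0.158
The association is positive, so r = 0.158.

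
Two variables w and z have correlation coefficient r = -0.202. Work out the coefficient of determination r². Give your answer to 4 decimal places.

r² = (-0.202)² = 0.0408

0.0408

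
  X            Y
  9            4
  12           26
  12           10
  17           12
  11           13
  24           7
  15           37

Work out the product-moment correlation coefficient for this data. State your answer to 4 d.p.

n = 7, ΣX = 100, ΣY = 109, ΣX² = 1580, ΣY² = 2523, ΣXY = 1538
nΣXY − ΣXΣY = 10766 − 10900 = -134
nΣX² − (ΣX)² = 11060 − 10000 = 1060; nΣY² − (ΣY)² = 17661 − 11881 = 5780
r = -134 / √(1060 × 5780) = -134 / 2475.2374 ≈ -0.0541

-0.0541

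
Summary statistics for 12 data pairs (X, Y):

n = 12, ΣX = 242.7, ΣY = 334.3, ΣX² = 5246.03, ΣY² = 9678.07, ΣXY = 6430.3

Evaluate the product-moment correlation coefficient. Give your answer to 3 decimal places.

-0.943

r = (nΣXY − ΣXΣY) / √[(nΣX² − (ΣX)²)(nΣY² − (ΣY)²)]
Numerator: 12×6430.3 − 242.7×334.3 = -3971.01
Denominator: √[(62952.36 − 58903.29)(116136.84 − 111756.49)] = √[4049.07 × 4380.35] = 4211.4539
r = -3971.01 / 4211.4539 ≈ -0.943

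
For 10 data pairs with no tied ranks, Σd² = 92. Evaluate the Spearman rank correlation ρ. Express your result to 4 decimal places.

0.4424

ρ = 1 − 6Σd² / [n(n²−1)] = 1 − 6×92 / (10×99)
  = 1 − 552/990 = 1 − 0.55758 ≈ 0.4424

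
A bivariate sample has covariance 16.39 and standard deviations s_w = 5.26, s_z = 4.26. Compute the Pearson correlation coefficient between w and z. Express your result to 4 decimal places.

0.7314

r = Cov(w,z) / (s_w · s_z) = 16.39 / (5.26 × 4.26)
  = 16.39 / 22.4076 ≈ 0.7314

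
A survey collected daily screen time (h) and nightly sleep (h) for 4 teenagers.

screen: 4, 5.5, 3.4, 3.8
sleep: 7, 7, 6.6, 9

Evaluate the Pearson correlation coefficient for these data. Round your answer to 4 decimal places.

-0.1475

n = 4, Σx = 16.7, Σy = 29.6, Σx² = 72.25, Σy² = 222.56, Σxy = 123.14
nΣxy − ΣxΣy = 492.56 − 494.32 = -1.76
nΣx² − (Σx)² = 289 − 278.89 = 10.11; nΣy² − (Σy)² = 890.24 − 876.16 = 14.08
r = -1.76 / √(10.11 × 14.08) = -1.76 / 11.9310 ≈ -0.1475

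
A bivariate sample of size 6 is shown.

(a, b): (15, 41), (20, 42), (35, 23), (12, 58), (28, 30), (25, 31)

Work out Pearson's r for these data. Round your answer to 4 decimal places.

-0.9316

n = 6, Σa = 135, Σb = 225, Σa² = 3403, Σb² = 9199, Σab = 4571
nΣab − ΣaΣb = 27426 − 30375 = -2949
nΣa² − (Σa)² = 20418 − 18225 = 2193; nΣb² − (Σb)² = 55194 − 50625 = 4569
r = -2949 / √(2193 × 4569) = -2949 / 3165.4095 ≈ -0.9316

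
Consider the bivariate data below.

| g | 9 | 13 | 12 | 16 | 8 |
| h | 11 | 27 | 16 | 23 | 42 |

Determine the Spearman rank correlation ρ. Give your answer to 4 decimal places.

-0.1000

Rank g: 2, 4, 3, 5, 1
Rank h: 1, 4, 2, 3, 5
d = rank(g) − rank(h): 1, 0, 1, 2, -4; Σd² = 22
ρ = 1 − 6Σd² / [n(n²−1)] = 1 − 6×22 / (5×24) = 1 − 132/120 ≈ -0.1000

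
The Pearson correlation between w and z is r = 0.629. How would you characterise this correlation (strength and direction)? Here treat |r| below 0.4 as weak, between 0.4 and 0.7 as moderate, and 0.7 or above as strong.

moderate positive

r = 0.629 > 0 so the relationship is positive.
|r| = 0.629, which falls in the moderate range.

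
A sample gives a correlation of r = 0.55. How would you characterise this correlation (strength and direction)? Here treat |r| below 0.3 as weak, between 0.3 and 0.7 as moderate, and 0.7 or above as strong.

r = 0.55 > 0 so the relationship is positive.
|r| = 0.55, which falls in the moderate range.

moderate positive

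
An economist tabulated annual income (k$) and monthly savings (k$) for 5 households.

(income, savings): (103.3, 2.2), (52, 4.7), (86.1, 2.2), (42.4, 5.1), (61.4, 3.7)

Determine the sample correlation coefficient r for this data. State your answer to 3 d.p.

n = 5, Σx = 345.2, Σy = 17.9, Σx² = 26355.82, Σy² = 71.47, Σxy = 1104.5
nΣxy − ΣxΣy = 5522.5 − 6179.08 = -656.58
nΣx² − (Σx)² = 131779.1 − 119163.04 = 12616.06; nΣy² − (Σy)² = 357.35 − 320.41 = 36.94
r = -656.58 / √(12616.06 × 36.94) = -656.58 / 682.6692 ≈ -0.962

-0.962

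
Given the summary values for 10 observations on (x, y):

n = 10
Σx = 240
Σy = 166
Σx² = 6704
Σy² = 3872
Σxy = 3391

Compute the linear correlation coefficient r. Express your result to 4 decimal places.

-0.5776

r = (nΣxy − ΣxΣy) / √[(nΣx² − (Σx)²)(nΣy² − (Σy)²)]
Numerator: 10×3391 − 240×166 = -5930
Denominator: √[(67040 − 57600)(38720 − 27556)] = √[9440 × 11164] = 10265.8736
r = -5930 / 10265.8736 ≈ -0.5776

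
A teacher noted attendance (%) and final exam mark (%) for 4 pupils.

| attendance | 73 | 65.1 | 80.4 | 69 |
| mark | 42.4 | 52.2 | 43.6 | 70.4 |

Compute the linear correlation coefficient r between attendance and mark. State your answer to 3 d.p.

-0.539

n = 4, Σx = 287.5, Σy = 208.6, Σx² = 20792.17, Σy² = 11379.72, Σxy = 14856.46
nΣxy − ΣxΣy = 59425.84 − 59972.5 = -546.66
nΣx² − (Σx)² = 83168.68 − 82656.25 = 512.43; nΣy² − (Σy)² = 45518.88 − 43513.96 = 2004.92
r = -546.66 / √(512.43 × 2004.92) = -546.66 / 1013.5981 ≈ -0.539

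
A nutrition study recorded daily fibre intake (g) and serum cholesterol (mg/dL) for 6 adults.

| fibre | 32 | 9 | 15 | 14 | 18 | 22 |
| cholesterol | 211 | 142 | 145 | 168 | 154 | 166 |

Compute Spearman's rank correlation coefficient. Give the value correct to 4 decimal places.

Rank fibre: 6, 1, 3, 2, 4, 5
Rank cholesterol: 6, 1, 2, 5, 3, 4
d = rank(fibre) − rank(cholesterol): 0, 0, 1, -3, 1, 1; Σd² = 12
ρ = 1 − 6Σd² / [n(n²−1)] = 1 − 6×12 / (6×35) = 1 − 72/210 ≈ 0.6571

0.6571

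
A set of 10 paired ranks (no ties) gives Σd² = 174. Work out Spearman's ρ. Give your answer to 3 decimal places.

-0.055

ρ = 1 − 6Σd² / [n(n²−1)] = 1 − 6×174 / (10×99)
  = 1 − 1044/990 = 1 − 1.0545 ≈ -0.055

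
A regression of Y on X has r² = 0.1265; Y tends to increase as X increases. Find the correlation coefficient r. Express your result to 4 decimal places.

|r| = √0.1265 = 0.3557
The association is positive, so r = 0.3557.

0.3557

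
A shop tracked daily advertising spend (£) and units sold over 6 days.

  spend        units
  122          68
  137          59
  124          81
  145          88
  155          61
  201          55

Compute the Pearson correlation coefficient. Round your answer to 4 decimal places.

-0.5266

n = 6, Σx = 884, Σy = 412, Σx² = 134480, Σy² = 29156, Σxy = 59693
nΣxy − ΣxΣy = 358158 − 364208 = -6050
nΣx² − (Σx)² = 806880 − 781456 = 25424; nΣy² − (Σy)² = 174936 − 169744 = 5192
r = -6050 / √(25424 × 5192) = -6050 / 11489.1866 ≈ -0.5266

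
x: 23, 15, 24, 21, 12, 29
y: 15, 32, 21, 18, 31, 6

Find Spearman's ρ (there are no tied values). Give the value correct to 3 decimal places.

Rank x: 4, 2, 5, 3, 1, 6
Rank y: 2, 6, 4, 3, 5, 1
d = rank(x) − rank(y): 2, -4, 1, 0, -4, 5; Σd² = 62
ρ = 1 − 6Σd² / [n(n²−1)] = 1 − 6×62 / (6×35) = 1 − 372/210 ≈ -0.771

-0.771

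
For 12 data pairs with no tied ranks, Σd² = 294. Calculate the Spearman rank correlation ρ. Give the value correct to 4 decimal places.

-0.0280

ρ = 1 − 6Σd² / [n(n²−1)] = 1 − 6×294 / (12×143)
  = 1 − 1764/1716 = 1 − 1.02797 ≈ -0.0280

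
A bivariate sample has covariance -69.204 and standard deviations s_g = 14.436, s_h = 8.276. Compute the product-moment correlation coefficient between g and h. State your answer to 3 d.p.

-0.579

r = Cov(g,h) / (s_g · s_h) = -69.204 / (14.436 × 8.276)
  = -69.204 / 119.4723 ≈ -0.579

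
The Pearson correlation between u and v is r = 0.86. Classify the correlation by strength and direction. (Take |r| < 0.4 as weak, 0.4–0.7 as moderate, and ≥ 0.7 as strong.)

strong positive

r = 0.86 > 0 so the relationship is positive.
|r| = 0.86, which falls in the strong range.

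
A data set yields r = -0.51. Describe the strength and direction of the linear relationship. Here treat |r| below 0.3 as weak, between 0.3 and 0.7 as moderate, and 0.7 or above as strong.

r = -0.51 < 0 so the relationship is negative.
|r| = 0.51, which falls in the moderate range.

moderate negative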